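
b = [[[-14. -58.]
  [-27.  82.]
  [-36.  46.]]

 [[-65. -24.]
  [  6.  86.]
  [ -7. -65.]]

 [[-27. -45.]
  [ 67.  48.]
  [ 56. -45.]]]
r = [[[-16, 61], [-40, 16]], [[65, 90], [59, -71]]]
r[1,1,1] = -71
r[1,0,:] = [65, 90]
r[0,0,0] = -16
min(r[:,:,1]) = -71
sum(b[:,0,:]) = -233.0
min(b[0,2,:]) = -36.0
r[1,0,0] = 65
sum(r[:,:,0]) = 68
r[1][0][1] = 90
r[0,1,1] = 16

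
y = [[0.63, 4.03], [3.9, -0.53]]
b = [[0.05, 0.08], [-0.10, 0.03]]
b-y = [[-0.58,-3.95], [-4.00,0.56]]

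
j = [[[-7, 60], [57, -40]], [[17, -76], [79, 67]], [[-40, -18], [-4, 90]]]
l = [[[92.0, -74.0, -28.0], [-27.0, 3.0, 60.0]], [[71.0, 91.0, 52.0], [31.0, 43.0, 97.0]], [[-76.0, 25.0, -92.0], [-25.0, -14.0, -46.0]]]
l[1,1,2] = 97.0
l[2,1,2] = -46.0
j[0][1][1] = -40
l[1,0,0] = 71.0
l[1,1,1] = 43.0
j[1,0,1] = -76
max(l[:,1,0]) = 31.0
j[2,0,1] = -18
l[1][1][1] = 43.0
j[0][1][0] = 57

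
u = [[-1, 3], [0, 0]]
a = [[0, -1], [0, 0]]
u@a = [[0, 1], [0, 0]]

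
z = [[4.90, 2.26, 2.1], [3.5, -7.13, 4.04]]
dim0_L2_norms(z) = [6.02, 7.48, 4.55]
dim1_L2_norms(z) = [5.79, 8.91]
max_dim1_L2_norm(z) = 8.91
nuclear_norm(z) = 14.64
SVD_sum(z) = [[0.86, -1.28, 0.85], [4.31, -6.42, 4.29]] + [[4.04, 3.54, 1.25], [-0.81, -0.71, -0.25]]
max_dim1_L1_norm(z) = 14.67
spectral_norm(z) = 9.02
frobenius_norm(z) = 10.63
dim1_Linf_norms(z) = [4.9, 7.13]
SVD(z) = [[0.2, 0.98], [0.98, -0.2]] @ diag([9.016955726491462, 5.624109656336087]) @ [[0.49, -0.73, 0.48],  [0.73, 0.64, 0.23]]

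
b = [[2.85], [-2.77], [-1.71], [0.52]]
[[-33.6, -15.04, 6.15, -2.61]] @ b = [[-65.97]]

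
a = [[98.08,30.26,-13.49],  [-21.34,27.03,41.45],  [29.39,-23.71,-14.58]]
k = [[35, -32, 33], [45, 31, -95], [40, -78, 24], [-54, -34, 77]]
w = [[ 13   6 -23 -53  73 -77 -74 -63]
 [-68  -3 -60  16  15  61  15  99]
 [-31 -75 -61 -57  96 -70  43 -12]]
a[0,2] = -13.49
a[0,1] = 30.26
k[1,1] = 31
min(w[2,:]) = -75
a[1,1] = 27.03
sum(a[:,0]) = 106.13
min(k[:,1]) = -78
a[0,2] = -13.49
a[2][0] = 29.39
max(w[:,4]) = 96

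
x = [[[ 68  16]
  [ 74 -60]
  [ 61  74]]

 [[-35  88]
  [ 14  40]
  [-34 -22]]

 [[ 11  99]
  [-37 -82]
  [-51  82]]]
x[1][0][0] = -35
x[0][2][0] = 61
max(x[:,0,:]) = 99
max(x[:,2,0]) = 61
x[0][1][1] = -60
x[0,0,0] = 68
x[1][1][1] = 40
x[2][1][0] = -37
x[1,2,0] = -34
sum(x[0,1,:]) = 14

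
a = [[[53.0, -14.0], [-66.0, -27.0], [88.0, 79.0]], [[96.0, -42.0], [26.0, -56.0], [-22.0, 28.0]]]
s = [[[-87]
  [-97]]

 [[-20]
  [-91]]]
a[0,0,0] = 53.0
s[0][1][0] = -97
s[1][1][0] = -91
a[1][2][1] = 28.0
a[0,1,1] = -27.0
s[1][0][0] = -20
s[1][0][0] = -20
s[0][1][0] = -97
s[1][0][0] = -20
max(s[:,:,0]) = -20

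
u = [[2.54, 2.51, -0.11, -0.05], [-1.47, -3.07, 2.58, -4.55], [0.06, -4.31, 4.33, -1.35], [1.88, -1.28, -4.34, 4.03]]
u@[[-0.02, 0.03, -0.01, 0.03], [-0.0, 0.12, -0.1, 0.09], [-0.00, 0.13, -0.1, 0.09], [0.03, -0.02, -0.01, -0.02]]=[[-0.05, 0.36, -0.26, 0.29], [-0.11, 0.01, 0.11, 0.00], [-0.04, 0.07, 0.01, 0.03], [0.08, -0.74, 0.5, -0.53]]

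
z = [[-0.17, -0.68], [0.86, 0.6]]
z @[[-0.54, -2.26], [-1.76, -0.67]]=[[1.29,0.84], [-1.52,-2.35]]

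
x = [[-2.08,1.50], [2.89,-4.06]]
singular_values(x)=[5.56, 0.74]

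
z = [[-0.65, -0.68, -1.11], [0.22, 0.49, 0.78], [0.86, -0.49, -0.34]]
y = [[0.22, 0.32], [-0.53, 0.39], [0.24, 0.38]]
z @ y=[[-0.05, -0.9], [-0.02, 0.56], [0.37, -0.05]]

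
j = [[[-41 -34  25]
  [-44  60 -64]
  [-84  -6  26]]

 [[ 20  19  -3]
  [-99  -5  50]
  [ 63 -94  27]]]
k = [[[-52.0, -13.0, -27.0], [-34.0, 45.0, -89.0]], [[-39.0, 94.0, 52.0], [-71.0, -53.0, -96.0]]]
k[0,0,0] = -52.0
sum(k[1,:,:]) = -113.0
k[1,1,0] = -71.0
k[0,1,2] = -89.0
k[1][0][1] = 94.0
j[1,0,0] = 20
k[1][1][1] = -53.0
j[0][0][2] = 25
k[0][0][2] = -27.0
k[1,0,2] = 52.0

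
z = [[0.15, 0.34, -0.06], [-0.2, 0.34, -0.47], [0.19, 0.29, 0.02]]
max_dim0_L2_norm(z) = 0.56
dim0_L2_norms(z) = [0.31, 0.56, 0.47]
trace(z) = 0.51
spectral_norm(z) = 0.67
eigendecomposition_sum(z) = [[(-0-0j), 0.00-0.00j, 0.00-0.00j], [0j, (-0+0j), -0.00+0.00j], [0j, -0.00+0.00j, -0.00+0.00j]] + [[0.08+0.10j, (0.17-0.07j), -0.03+0.17j], [(-0.1+0.15j), 0.17+0.19j, -0.23+0.04j], [(0.09+0.08j), 0.15-0.10j, (0.01+0.17j)]] + [[(0.08-0.1j), 0.17+0.07j, -0.03-0.17j], [(-0.1-0.15j), 0.17-0.19j, -0.23-0.04j], [0.09-0.08j, (0.15+0.1j), 0.01-0.17j]]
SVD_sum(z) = [[-0.02, 0.23, -0.18],[-0.04, 0.44, -0.36],[-0.01, 0.15, -0.12]] + [[0.17, 0.11, 0.12], [-0.16, -0.1, -0.11], [0.20, 0.14, 0.14]] + [[-0.00,0.0,0.00], [0.0,-0.00,-0.00], [0.00,-0.00,-0.0]]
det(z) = -0.00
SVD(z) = [[0.43, -0.55, -0.71], [0.85, 0.51, 0.12], [0.3, -0.66, 0.69]] @ diag([0.6723413947448895, 0.432153515374214, 0.0006229463908182557]) @ [[-0.07, 0.78, -0.63], [-0.72, -0.48, -0.51], [0.69, -0.41, -0.59]]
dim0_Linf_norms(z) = [0.2, 0.34, 0.47]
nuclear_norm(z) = 1.11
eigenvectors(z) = [[(-0.69+0j),  0.17-0.48j,  (0.17+0.48j)], [0.41+0.00j,  (0.71+0j),  (0.71-0j)], [0.59+0.00j,  (0.05-0.49j),  (0.05+0.49j)]]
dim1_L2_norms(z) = [0.38, 0.61, 0.35]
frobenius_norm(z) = 0.80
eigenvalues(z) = [(-0+0j), (0.26+0.46j), (0.26-0.46j)]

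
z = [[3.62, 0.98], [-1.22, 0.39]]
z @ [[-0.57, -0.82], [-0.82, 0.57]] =[[-2.87, -2.41], [0.38, 1.22]]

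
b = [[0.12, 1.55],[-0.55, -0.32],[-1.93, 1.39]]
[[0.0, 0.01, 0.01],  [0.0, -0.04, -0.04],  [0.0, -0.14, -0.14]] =b @ [[0.0, 0.07, 0.07],[-0.0, -0.0, -0.00]]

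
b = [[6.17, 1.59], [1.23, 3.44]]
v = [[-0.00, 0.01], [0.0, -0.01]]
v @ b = [[0.01, 0.03],[-0.01, -0.03]]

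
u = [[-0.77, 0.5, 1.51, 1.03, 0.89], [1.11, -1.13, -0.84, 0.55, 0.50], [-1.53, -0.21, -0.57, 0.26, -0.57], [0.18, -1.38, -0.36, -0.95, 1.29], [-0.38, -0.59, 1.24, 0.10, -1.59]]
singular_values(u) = [3.06, 2.14, 1.67, 1.63, 1.27]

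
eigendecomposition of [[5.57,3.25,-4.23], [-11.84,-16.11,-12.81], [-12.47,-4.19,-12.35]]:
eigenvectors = [[-0.85, -0.05, 0.26],[0.15, 0.92, -0.94],[0.50, 0.38, 0.23]]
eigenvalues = [7.48, -20.75, -9.62]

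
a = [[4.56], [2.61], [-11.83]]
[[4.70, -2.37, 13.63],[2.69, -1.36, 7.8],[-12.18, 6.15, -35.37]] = a @ [[1.03, -0.52, 2.99]]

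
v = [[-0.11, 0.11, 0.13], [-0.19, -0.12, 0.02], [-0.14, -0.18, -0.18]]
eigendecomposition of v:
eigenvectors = [[(-0.36-0.42j), -0.36+0.42j, (0.28+0j)], [0.26-0.45j, 0.26+0.45j, (-0.68+0j)], [0.65+0.00j, (0.65-0j), 0.68+0.00j]]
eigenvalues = [(-0.17+0.21j), (-0.17-0.21j), (-0.06+0j)]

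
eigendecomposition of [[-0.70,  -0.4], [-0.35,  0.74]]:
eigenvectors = [[-0.97, 0.25], [-0.22, -0.97]]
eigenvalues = [-0.79, 0.83]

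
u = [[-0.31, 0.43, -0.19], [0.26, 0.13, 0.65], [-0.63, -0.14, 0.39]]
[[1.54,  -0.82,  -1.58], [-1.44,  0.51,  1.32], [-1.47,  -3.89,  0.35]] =u@[[0.10, 5.03, 1.11], [2.45, 1.08, -2.00], [-2.74, -1.45, 1.98]]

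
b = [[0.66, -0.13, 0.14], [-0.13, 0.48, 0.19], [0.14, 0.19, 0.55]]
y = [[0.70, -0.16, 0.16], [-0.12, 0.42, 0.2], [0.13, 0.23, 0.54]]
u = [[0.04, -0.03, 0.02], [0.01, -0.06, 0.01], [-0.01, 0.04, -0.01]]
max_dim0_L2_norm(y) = 0.72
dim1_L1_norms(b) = [0.93, 0.8, 0.88]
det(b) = 0.12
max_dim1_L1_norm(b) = 0.93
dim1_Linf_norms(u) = [0.04, 0.06, 0.04]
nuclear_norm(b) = 1.69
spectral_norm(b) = 0.76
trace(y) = 1.66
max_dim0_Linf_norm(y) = 0.7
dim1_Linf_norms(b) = [0.66, 0.48, 0.55]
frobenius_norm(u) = 0.09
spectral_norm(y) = 0.79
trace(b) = 1.69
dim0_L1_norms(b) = [0.93, 0.8, 0.88]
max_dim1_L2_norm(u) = 0.06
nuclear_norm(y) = 1.66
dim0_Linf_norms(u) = [0.04, 0.06, 0.02]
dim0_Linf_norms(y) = [0.7, 0.42, 0.54]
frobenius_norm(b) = 1.06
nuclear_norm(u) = 0.12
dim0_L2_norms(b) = [0.69, 0.53, 0.6]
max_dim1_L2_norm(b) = 0.69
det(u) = 0.00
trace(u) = -0.03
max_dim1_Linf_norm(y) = 0.7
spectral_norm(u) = 0.09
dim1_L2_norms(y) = [0.74, 0.48, 0.6]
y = b + u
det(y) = 0.10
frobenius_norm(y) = 1.06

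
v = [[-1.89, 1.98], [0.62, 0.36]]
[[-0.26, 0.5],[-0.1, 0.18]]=v @ [[-0.05, 0.09], [-0.18, 0.34]]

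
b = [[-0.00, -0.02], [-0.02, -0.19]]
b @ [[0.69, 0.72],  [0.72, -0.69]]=[[-0.01,0.01],  [-0.15,0.12]]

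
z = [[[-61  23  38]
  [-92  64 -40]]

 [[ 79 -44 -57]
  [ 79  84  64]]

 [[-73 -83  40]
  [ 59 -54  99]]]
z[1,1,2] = 64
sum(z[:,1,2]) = 123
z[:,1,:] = [[-92, 64, -40], [79, 84, 64], [59, -54, 99]]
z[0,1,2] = -40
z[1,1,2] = 64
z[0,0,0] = -61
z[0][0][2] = 38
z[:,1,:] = [[-92, 64, -40], [79, 84, 64], [59, -54, 99]]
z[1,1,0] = 79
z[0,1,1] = 64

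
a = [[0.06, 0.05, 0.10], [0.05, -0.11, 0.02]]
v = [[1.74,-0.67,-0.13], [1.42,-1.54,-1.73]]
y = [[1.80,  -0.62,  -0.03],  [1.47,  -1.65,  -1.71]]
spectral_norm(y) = 3.16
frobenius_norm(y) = 3.38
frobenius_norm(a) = 0.18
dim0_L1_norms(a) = [0.11, 0.16, 0.12]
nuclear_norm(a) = 0.25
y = a + v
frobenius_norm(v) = 3.30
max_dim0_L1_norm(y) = 3.27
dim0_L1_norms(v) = [3.16, 2.21, 1.86]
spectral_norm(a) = 0.13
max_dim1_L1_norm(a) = 0.21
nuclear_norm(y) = 4.36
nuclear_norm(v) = 4.22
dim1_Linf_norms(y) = [1.8, 1.71]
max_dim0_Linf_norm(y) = 1.8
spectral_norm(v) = 3.10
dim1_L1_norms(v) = [2.54, 4.69]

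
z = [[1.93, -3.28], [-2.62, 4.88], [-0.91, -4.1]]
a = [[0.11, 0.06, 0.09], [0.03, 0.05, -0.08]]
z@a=[[0.11, -0.05, 0.44], [-0.14, 0.09, -0.63], [-0.22, -0.26, 0.25]]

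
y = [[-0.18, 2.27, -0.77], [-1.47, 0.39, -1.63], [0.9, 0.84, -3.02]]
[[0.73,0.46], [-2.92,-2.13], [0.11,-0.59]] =y @ [[1.5, 0.91], [0.64, 0.48], [0.59, 0.6]]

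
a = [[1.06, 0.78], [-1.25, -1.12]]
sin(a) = [[1.02, 0.75], [-1.21, -1.08]]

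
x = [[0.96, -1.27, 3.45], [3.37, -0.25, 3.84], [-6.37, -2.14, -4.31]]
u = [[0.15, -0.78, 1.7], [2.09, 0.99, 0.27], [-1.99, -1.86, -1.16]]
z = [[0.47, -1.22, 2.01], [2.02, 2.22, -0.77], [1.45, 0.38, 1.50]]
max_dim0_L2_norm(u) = 2.89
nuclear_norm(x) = 13.15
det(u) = -4.83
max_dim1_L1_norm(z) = 5.01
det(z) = 1.83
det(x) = -8.83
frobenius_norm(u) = 4.21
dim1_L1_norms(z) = [3.7, 5.01, 3.33]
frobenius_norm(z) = 4.46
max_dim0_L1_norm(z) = 4.28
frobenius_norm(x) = 10.21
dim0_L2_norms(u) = [2.89, 2.25, 2.08]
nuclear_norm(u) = 6.28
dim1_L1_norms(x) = [5.68, 7.46, 12.82]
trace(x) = -3.60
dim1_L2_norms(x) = [3.8, 5.12, 7.98]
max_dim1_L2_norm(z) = 3.1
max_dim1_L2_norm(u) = 2.96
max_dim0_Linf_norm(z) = 2.22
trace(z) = 4.19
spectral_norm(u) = 3.70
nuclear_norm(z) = 6.46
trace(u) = -0.02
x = u @ z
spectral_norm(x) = 9.71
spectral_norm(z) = 3.40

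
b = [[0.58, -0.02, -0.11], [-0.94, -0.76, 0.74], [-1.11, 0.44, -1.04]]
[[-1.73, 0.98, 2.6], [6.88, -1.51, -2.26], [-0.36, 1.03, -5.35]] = b@[[-2.81, 1.03, 4.26],[-3.95, -2.26, -2.91],[1.67, -3.05, -0.63]]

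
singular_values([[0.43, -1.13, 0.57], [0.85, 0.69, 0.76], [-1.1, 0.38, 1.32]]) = [1.79, 1.34, 1.29]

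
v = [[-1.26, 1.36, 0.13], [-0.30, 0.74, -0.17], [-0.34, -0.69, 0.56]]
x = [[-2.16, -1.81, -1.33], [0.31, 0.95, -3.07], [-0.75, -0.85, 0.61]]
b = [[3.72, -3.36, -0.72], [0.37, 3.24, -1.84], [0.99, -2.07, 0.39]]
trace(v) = 0.04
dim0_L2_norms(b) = [3.87, 5.11, 2.01]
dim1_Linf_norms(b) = [3.72, 3.24, 2.07]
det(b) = -0.00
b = x @ v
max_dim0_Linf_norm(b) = 3.72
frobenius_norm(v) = 2.24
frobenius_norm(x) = 4.67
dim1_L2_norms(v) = [1.86, 0.82, 0.95]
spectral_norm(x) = 3.45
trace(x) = -0.60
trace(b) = 7.35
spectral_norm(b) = 5.92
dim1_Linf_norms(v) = [1.36, 0.74, 0.69]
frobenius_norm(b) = 6.71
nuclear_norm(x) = 6.60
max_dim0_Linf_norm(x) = 3.07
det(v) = -0.01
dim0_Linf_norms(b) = [3.72, 3.36, 1.84]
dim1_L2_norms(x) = [3.12, 3.23, 1.29]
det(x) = -0.04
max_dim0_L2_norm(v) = 1.7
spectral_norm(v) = 2.03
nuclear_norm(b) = 9.08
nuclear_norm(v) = 2.99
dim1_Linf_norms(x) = [2.16, 3.07, 0.85]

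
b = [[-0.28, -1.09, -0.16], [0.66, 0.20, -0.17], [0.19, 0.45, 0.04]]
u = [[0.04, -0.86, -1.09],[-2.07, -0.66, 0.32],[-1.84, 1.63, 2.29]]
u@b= [[-0.79,-0.71,0.1], [0.20,2.27,0.46], [2.03,3.36,0.11]]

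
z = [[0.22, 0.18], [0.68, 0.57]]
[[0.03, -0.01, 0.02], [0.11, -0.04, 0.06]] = z @ [[0.08, -0.03, 0.04], [0.09, -0.04, 0.05]]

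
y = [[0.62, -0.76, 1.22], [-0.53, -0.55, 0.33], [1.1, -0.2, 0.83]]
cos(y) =[[0.20, 0.07, -0.52],  [-0.16, 0.71, 0.24],  [-0.61, 0.34, 0.27]]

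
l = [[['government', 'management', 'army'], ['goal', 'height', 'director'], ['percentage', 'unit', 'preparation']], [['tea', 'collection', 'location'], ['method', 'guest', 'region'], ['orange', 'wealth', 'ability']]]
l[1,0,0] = 'tea'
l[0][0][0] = 'government'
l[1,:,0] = ['tea', 'method', 'orange']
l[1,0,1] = 'collection'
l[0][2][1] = 'unit'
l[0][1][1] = 'height'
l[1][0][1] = 'collection'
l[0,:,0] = ['government', 'goal', 'percentage']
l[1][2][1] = 'wealth'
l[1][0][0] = 'tea'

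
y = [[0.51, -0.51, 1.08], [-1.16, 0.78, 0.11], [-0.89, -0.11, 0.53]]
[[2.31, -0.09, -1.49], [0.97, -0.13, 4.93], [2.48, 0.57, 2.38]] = y @ [[-1.3, -0.68, -2.41], [-1.01, -1.14, 2.60], [2.28, -0.30, 0.99]]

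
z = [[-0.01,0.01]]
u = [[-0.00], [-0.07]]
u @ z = [[0.00,0.0], [0.0,-0.00]]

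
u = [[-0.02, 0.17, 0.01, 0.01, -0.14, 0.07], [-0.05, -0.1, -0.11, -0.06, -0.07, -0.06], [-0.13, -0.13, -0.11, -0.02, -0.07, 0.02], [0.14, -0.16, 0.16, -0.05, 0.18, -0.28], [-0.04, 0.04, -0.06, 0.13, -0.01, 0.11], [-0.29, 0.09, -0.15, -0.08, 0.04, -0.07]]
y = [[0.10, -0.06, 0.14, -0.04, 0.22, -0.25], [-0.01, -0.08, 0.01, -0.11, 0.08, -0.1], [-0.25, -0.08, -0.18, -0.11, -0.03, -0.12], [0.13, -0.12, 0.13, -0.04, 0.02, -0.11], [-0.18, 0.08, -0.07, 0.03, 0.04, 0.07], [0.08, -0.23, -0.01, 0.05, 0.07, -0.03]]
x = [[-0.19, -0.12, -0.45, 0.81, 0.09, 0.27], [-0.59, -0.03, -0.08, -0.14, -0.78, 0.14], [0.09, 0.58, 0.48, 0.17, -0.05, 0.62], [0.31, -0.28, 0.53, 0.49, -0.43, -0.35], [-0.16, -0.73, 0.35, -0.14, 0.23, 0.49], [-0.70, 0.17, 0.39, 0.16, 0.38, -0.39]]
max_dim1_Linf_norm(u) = 0.29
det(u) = -0.00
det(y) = 0.00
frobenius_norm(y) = 0.70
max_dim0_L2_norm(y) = 0.36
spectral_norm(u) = 0.51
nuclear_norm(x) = 5.99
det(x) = -0.99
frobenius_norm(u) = 0.70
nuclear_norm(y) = 1.39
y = x @ u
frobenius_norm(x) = 2.44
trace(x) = 0.59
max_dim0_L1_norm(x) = 2.28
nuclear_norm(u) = 1.39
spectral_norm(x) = 1.01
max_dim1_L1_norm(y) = 0.81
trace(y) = -0.19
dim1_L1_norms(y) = [0.81, 0.39, 0.77, 0.55, 0.47, 0.47]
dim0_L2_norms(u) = [0.35, 0.3, 0.28, 0.17, 0.25, 0.32]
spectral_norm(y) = 0.51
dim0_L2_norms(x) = [1.0, 1.0, 1.0, 0.99, 1.0, 1.0]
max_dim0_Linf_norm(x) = 0.81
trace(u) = -0.36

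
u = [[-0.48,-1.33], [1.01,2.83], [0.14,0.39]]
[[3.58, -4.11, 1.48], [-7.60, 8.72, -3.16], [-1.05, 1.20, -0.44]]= u@[[-1.86, 2.05, -0.21],[-2.02, 2.35, -1.04]]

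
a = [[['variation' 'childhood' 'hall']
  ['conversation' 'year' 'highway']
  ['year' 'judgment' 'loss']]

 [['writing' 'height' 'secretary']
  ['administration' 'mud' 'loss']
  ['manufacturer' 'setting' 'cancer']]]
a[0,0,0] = 'variation'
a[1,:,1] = ['height', 'mud', 'setting']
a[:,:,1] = [['childhood', 'year', 'judgment'], ['height', 'mud', 'setting']]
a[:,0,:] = [['variation', 'childhood', 'hall'], ['writing', 'height', 'secretary']]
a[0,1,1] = 'year'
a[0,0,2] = 'hall'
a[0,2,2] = 'loss'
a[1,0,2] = 'secretary'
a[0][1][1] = 'year'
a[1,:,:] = [['writing', 'height', 'secretary'], ['administration', 'mud', 'loss'], ['manufacturer', 'setting', 'cancer']]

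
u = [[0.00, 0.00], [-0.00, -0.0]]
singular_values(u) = [0.0, -0.0]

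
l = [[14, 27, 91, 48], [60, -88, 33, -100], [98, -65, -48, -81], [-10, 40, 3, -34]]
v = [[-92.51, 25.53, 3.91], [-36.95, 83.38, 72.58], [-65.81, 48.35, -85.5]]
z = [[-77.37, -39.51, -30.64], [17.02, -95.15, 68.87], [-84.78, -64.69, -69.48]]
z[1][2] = 68.87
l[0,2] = 91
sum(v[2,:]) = -102.96000000000001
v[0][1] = 25.53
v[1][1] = 83.38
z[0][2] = -30.64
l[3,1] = 40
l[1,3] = -100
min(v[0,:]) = -92.51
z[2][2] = -69.48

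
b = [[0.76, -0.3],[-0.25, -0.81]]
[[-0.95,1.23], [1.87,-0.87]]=b @[[-1.92, 1.82], [-1.71, 0.51]]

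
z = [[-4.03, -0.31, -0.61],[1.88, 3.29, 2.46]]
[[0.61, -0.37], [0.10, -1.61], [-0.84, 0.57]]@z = [[-3.15, -1.41, -1.28], [-3.43, -5.33, -4.02], [4.46, 2.14, 1.91]]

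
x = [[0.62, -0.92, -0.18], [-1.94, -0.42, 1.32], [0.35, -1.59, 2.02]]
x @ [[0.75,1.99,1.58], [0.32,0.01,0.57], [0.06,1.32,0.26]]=[[0.16, 0.99, 0.41], [-1.51, -2.12, -2.96], [-0.13, 3.35, 0.17]]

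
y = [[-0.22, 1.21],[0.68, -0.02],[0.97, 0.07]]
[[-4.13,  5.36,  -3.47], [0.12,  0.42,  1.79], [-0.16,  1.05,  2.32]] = y@[[0.08, 0.75, 2.56], [-3.4, 4.57, -2.40]]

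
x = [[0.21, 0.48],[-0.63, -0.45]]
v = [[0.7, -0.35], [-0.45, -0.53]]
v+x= [[0.91, 0.13],[-1.08, -0.98]]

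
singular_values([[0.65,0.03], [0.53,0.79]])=[1.05, 0.47]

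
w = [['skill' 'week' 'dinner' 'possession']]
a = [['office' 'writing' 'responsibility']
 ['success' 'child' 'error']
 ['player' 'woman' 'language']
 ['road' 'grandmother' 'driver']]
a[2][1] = 'woman'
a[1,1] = 'child'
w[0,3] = 'possession'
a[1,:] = ['success', 'child', 'error']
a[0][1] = 'writing'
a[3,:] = ['road', 'grandmother', 'driver']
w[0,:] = ['skill', 'week', 'dinner', 'possession']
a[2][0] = 'player'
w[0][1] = 'week'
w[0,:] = ['skill', 'week', 'dinner', 'possession']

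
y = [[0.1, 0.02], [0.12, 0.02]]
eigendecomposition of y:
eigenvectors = [[0.65, -0.19], [0.76, 0.98]]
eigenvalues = [0.12, -0.0]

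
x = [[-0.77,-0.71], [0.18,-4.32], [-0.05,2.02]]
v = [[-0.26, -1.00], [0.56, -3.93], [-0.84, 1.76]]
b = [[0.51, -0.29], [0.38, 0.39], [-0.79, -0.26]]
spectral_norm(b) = 1.04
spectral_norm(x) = 4.82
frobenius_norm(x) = 4.89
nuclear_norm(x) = 5.61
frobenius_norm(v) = 4.54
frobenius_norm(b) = 1.15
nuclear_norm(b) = 1.54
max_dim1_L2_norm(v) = 3.97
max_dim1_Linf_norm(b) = 0.79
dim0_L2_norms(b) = [1.01, 0.55]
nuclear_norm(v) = 5.18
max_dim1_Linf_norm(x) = 4.32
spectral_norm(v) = 4.49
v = b + x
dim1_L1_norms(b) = [0.8, 0.77, 1.05]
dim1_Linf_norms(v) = [1.0, 3.93, 1.76]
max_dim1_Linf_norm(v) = 3.93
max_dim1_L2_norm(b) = 0.83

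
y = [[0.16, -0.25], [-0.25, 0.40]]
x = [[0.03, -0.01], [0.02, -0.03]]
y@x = [[-0.0, 0.01], [0.0, -0.01]]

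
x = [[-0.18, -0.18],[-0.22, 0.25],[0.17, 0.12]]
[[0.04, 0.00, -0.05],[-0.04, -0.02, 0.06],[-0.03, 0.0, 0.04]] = x @ [[-0.03, 0.05, 0.03], [-0.18, -0.05, 0.25]]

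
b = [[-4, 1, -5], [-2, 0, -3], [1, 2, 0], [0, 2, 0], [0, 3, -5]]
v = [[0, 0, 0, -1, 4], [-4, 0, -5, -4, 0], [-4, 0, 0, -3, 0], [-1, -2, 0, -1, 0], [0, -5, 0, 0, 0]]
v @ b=[[0, 10, -20], [11, -22, 20], [16, -10, 20], [8, -3, 11], [10, 0, 15]]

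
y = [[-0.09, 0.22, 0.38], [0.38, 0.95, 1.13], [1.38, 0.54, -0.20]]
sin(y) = [[-0.13, 0.13, 0.28], [0.12, 0.59, 0.79], [1.09, 0.35, -0.27]]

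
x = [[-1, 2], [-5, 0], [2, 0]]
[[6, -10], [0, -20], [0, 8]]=x@[[0, 4], [3, -3]]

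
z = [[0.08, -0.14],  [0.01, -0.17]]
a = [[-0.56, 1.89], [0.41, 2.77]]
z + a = [[-0.48, 1.75], [0.42, 2.60]]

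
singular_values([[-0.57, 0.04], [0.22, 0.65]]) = [0.72, 0.53]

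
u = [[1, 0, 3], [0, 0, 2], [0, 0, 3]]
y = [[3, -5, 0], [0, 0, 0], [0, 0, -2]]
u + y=[[4, -5, 3], [0, 0, 2], [0, 0, 1]]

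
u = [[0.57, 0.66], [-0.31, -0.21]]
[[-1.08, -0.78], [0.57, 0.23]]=u@[[-1.76, 0.14], [-0.12, -1.31]]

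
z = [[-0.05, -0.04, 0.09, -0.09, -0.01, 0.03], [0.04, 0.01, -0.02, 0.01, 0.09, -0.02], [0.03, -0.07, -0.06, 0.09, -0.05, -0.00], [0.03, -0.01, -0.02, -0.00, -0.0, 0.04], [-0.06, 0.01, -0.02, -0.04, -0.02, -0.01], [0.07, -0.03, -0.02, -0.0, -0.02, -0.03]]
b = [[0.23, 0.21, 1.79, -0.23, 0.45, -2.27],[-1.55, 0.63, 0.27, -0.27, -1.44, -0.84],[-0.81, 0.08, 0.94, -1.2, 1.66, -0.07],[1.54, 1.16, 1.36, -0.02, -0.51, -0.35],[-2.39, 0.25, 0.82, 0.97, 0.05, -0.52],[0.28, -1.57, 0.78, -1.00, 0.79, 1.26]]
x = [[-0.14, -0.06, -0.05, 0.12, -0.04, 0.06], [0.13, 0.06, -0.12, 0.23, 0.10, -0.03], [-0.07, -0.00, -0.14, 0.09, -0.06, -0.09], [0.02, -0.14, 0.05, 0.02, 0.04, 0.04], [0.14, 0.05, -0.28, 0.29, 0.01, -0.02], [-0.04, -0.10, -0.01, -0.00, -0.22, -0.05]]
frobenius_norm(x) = 0.68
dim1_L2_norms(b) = [2.95, 2.39, 2.4, 2.44, 2.77, 2.52]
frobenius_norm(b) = 6.34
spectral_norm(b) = 3.80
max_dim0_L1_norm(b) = 6.8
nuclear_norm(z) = 0.56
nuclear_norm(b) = 14.13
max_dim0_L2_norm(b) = 3.36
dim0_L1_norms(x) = [0.54, 0.41, 0.65, 0.75, 0.47, 0.29]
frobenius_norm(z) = 0.26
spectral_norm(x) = 0.54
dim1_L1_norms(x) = [0.47, 0.67, 0.45, 0.31, 0.79, 0.42]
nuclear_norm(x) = 1.34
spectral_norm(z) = 0.19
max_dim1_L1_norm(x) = 0.79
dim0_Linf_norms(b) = [2.39, 1.57, 1.79, 1.2, 1.66, 2.27]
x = b @ z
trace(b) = 3.09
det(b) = -86.58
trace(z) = -0.15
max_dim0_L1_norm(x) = 0.75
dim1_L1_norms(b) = [5.18, 5.0, 4.76, 4.94, 5.0, 5.68]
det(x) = 0.00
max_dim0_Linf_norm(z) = 0.09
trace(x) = -0.24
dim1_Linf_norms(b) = [2.27, 1.55, 1.66, 1.54, 2.39, 1.57]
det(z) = -0.00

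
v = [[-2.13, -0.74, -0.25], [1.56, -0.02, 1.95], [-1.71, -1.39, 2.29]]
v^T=[[-2.13, 1.56, -1.71], [-0.74, -0.02, -1.39], [-0.25, 1.95, 2.29]]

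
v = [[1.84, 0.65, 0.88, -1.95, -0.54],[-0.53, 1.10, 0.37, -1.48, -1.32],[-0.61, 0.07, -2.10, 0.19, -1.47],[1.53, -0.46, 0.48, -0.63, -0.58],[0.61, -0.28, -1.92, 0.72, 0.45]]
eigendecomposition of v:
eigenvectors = [[(0.1+0j), -0.62+0.00j, (-0.62-0j), -0.30+0.00j, (-0.29+0j)],[(-0.09+0j), (-0.37-0.48j), -0.37+0.48j, (-0.63+0j), (-0.4+0j)],[-0.85+0.00j, (-0.02-0.14j), -0.02+0.14j, (-0.18+0j), -0.29+0.00j],[(-0.03+0j), (-0.27+0.17j), -0.27-0.17j, -0.64+0.00j, (-0.61+0j)],[-0.51+0.00j, 0.10+0.35j, (0.1-0.35j), 0.27+0.00j, (0.55+0j)]]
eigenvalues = [(-2.89+0j), (1.49+1.55j), (1.49-1.55j), 0j, (0.56+0j)]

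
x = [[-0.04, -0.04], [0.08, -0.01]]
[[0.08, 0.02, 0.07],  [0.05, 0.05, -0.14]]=x@[[0.36, 0.46, -1.72], [-2.28, -1.01, 0.01]]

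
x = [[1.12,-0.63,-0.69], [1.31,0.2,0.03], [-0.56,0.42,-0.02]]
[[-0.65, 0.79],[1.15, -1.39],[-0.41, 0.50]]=x@[[0.80, -0.97], [0.18, -0.22], [2.08, -2.52]]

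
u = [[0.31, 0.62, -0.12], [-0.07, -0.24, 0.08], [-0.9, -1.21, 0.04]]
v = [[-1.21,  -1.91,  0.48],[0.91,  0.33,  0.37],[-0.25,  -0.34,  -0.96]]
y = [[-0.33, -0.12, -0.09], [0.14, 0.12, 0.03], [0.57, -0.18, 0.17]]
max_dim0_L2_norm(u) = 1.38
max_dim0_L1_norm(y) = 1.04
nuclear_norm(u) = 1.85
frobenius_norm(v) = 2.74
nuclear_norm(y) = 0.95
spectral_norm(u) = 1.68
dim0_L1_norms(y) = [1.04, 0.42, 0.29]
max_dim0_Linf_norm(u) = 1.21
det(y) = 0.00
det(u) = -0.00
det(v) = -1.37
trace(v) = -1.84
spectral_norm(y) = 0.70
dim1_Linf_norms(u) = [0.62, 0.24, 1.21]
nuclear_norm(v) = 4.08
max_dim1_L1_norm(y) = 0.92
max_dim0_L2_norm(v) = 1.97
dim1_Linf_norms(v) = [1.91, 0.91, 0.96]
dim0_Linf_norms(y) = [0.57, 0.18, 0.17]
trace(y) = -0.04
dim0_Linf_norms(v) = [1.21, 1.91, 0.96]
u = y @ v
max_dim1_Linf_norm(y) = 0.57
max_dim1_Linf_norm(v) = 1.91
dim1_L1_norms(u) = [1.05, 0.39, 2.15]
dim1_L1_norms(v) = [3.6, 1.61, 1.55]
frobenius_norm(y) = 0.74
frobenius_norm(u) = 1.69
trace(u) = 0.11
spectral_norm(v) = 2.44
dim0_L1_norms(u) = [1.28, 2.07, 0.24]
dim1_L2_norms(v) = [2.31, 1.04, 1.05]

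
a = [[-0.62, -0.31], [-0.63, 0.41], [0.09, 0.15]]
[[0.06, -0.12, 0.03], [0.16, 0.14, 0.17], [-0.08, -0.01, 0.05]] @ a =[[0.04,  -0.06], [-0.17,  0.03], [0.06,  0.03]]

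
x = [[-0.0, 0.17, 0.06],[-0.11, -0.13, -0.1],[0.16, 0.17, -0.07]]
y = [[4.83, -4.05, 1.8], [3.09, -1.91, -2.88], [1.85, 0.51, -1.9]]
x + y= [[4.83,  -3.88,  1.86], [2.98,  -2.04,  -2.98], [2.01,  0.68,  -1.97]]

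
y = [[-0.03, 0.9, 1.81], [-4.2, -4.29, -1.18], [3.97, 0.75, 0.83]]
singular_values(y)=[7.16, 2.25, 1.5]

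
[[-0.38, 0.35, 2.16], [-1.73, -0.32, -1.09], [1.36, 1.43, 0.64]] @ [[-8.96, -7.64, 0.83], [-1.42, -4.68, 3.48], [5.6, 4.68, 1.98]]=[[15.0, 11.37, 5.18], [9.85, 9.61, -4.71], [-10.63, -14.09, 7.37]]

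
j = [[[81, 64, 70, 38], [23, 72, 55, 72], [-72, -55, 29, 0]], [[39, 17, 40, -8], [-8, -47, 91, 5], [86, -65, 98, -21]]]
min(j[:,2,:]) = -72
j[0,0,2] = 70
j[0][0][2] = 70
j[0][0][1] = 64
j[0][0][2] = 70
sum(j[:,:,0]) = 149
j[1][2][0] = 86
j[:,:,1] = [[64, 72, -55], [17, -47, -65]]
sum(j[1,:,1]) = -95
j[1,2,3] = -21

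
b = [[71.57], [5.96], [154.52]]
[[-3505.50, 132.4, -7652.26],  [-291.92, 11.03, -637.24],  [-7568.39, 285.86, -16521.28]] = b@[[-48.98, 1.85, -106.92]]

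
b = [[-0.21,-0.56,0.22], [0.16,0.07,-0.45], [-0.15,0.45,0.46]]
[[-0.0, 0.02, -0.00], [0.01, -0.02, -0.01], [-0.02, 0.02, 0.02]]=b @ [[0.0, 0.0, -0.01], [-0.01, -0.01, 0.02], [-0.03, 0.05, 0.02]]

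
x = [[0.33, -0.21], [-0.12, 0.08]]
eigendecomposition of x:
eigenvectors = [[0.94, 0.54], [-0.34, 0.84]]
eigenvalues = [0.41, 0.0]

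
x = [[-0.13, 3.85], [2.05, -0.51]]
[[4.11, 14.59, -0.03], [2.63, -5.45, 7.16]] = x @[[1.56,-1.73,3.52],[1.12,3.73,0.11]]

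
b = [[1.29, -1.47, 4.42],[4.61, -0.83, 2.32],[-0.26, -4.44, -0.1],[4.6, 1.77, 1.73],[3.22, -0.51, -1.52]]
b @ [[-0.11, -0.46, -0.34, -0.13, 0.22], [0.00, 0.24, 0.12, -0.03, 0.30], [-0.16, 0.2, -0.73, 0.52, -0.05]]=[[-0.85, -0.06, -3.84, 2.17, -0.38], [-0.88, -1.86, -3.36, 0.63, 0.65], [0.04, -0.97, -0.37, 0.12, -1.38], [-0.78, -1.35, -2.61, 0.25, 1.46], [-0.11, -1.91, -0.05, -1.19, 0.63]]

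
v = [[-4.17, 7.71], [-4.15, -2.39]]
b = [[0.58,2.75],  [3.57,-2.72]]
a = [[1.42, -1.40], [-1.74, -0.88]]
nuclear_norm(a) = 3.89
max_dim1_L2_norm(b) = 4.49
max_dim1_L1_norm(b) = 6.29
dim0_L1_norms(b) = [4.15, 5.47]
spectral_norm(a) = 2.27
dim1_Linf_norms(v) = [7.71, 4.15]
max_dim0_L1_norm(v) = 10.1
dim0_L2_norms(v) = [5.88, 8.07]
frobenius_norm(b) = 5.30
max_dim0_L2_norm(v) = 8.07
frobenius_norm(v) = 9.99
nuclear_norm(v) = 13.55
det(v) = 41.96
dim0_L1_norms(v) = [8.32, 10.1]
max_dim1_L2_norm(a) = 1.99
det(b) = -11.40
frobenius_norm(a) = 2.79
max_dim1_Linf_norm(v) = 7.71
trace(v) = -6.56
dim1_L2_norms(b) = [2.81, 4.49]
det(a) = -3.69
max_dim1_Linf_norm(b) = 3.57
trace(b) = -2.14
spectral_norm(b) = 4.71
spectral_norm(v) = 8.77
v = a @ b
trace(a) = 0.54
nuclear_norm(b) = 7.13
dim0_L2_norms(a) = [2.25, 1.65]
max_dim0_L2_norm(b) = 3.87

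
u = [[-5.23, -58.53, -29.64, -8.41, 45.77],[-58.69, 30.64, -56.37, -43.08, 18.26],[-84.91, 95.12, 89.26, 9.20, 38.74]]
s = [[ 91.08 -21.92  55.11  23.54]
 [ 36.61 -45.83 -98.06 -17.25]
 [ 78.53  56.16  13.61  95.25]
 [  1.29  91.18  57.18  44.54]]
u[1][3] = -43.08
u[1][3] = -43.08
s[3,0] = 1.29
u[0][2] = -29.64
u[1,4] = 18.26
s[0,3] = 23.54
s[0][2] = 55.11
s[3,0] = 1.29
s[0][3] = 23.54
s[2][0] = 78.53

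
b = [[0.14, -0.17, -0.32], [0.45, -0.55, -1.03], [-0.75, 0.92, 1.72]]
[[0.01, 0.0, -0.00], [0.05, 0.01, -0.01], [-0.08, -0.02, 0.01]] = b@[[0.00, -0.04, 0.01], [-0.03, -0.05, 0.02], [-0.03, 0.0, 0.00]]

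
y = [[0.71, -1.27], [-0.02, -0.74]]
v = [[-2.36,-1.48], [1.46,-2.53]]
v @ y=[[-1.65,4.09],[1.09,0.02]]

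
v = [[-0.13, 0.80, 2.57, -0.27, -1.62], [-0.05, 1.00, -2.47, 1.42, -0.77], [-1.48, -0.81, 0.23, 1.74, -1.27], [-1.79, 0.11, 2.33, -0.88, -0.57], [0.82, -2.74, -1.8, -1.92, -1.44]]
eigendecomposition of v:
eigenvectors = [[(0.68+0j), 0.68-0.00j, 0.01+0.00j, -0.47+0.00j, (-0.12+0j)], [-0.06+0.13j, -0.06-0.13j, (0.82+0j), (0.15+0j), (0.45+0j)], [(0.26+0.34j), (0.26-0.34j), (-0.44+0j), (-0.01+0j), 0.43+0.00j], [(0.11+0.34j), 0.11-0.34j, (-0.27+0j), (-0.69+0j), (-0.33+0j)], [(-0.27-0.37j), -0.27+0.37j, (-0.26+0j), (-0.52+0j), 0.70+0.00j]]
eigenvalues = [(1.38+2.15j), (1.38-2.15j), (2.1+0j), (-2.51+0j), (-3.57+0j)]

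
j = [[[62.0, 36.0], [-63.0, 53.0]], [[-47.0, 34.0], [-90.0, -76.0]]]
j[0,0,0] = 62.0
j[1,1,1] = -76.0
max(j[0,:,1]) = 53.0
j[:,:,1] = [[36.0, 53.0], [34.0, -76.0]]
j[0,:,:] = [[62.0, 36.0], [-63.0, 53.0]]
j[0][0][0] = 62.0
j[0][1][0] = -63.0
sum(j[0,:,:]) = 88.0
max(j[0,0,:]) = 62.0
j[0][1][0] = -63.0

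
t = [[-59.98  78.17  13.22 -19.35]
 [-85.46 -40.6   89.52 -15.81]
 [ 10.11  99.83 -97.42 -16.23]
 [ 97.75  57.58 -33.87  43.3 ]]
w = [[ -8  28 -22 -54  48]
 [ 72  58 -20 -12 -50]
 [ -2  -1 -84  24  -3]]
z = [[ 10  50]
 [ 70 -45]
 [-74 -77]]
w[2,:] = [-2, -1, -84, 24, -3]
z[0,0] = 10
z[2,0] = -74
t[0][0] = -59.98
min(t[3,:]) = -33.87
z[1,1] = -45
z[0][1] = 50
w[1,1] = 58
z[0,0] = 10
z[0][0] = 10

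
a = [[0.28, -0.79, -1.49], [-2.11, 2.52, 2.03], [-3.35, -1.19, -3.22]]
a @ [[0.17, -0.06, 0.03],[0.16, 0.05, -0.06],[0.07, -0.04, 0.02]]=[[-0.18,0.00,0.03], [0.19,0.17,-0.17], [-0.99,0.27,-0.09]]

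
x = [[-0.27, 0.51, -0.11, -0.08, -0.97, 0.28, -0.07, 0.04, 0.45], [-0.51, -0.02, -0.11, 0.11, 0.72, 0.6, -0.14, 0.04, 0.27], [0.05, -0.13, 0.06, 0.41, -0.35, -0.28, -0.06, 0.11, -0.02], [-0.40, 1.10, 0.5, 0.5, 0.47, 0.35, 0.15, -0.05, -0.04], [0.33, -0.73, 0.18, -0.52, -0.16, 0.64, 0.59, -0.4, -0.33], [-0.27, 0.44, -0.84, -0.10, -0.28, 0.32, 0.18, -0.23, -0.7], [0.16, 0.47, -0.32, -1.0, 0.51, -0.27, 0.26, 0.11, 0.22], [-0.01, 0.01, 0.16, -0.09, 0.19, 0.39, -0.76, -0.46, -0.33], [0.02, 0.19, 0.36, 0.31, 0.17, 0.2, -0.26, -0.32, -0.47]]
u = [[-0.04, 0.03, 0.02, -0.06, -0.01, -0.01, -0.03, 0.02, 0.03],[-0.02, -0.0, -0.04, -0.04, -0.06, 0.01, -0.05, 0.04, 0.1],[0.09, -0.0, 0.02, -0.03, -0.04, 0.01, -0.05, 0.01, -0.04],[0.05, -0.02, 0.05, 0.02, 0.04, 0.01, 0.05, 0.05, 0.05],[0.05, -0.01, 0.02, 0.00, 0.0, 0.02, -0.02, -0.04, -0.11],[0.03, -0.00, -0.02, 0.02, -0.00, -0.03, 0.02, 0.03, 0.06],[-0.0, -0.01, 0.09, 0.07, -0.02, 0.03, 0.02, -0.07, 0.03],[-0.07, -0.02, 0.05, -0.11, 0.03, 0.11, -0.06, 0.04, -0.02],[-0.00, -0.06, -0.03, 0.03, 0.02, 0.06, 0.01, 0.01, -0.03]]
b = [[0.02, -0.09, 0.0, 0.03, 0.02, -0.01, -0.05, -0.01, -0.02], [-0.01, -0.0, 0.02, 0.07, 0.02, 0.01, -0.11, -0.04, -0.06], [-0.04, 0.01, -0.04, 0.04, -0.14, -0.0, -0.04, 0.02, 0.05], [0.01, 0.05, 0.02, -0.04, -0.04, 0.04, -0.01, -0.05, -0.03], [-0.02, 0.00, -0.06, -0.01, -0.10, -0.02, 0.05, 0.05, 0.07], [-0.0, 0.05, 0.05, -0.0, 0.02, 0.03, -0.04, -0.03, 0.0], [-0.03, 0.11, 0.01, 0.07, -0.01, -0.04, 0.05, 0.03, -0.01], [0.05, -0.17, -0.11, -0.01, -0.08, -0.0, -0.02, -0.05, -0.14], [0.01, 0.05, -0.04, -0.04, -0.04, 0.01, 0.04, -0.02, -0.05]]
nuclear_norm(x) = 9.20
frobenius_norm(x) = 3.59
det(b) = 0.00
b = u @ x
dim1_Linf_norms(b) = [0.09, 0.11, 0.14, 0.05, 0.1, 0.05, 0.11, 0.17, 0.05]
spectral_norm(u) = 0.22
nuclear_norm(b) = 1.03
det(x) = 0.00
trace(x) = -0.24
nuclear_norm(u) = 0.94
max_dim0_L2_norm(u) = 0.18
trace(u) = 0.00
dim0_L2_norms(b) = [0.08, 0.24, 0.15, 0.13, 0.2, 0.07, 0.16, 0.11, 0.19]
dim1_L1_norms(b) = [0.25, 0.34, 0.38, 0.29, 0.38, 0.22, 0.36, 0.63, 0.3]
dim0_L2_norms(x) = [0.84, 1.57, 1.13, 1.35, 1.49, 1.19, 1.07, 0.75, 1.12]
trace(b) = -0.18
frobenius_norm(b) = 0.47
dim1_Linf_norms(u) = [0.06, 0.1, 0.09, 0.05, 0.11, 0.06, 0.09, 0.11, 0.06]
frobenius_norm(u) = 0.39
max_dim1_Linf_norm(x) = 1.1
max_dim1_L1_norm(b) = 0.63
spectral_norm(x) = 1.84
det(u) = -0.00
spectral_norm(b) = 0.30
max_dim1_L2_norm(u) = 0.2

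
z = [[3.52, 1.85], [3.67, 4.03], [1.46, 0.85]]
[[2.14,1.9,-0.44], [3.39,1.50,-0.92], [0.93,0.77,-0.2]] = z @ [[0.32, 0.66, -0.01], [0.55, -0.23, -0.22]]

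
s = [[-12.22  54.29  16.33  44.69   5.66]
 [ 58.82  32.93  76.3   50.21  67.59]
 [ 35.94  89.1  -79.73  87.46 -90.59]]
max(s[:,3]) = 87.46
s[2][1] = 89.1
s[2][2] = -79.73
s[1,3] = 50.21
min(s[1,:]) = 32.93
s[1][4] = 67.59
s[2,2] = -79.73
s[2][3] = 87.46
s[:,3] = [44.69, 50.21, 87.46]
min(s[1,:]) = 32.93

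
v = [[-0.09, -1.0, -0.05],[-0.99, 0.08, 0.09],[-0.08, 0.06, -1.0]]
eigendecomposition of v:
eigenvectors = [[-0.68+0.00j, -0.01+0.56j, (-0.01-0.56j)], [0.73+0.00j, 0.04+0.51j, (0.04-0.51j)], [0.05+0.00j, -0.66+0.00j, -0.66-0.00j]]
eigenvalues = [(1+0j), (-1+0.02j), (-1-0.02j)]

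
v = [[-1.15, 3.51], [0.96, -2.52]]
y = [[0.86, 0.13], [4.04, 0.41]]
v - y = [[-2.01,3.38], [-3.08,-2.93]]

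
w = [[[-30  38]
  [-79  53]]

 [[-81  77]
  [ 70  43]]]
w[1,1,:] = [70, 43]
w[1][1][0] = 70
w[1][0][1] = 77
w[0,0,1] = 38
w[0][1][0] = -79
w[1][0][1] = 77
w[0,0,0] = -30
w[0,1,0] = -79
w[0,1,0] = -79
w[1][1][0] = 70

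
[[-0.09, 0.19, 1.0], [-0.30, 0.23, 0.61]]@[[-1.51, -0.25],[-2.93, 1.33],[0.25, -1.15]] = [[-0.17, -0.87], [-0.07, -0.32]]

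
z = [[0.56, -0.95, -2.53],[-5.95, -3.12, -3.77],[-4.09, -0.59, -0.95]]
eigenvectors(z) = [[0.25,0.71,0.11], [0.92,-0.28,-0.91], [0.31,-0.65,0.40]]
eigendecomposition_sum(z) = [[-1.54, -0.78, -1.34], [-5.61, -2.83, -4.90], [-1.89, -0.96, -1.65]] + [[2.16, -0.22, -1.1], [-0.84, 0.09, 0.43], [-1.98, 0.20, 1.01]] + [[-0.06, 0.05, -0.09],[0.50, -0.37, 0.7],[-0.22, 0.16, -0.31]]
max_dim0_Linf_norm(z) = 5.95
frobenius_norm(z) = 9.22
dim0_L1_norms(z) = [10.6, 4.66, 7.25]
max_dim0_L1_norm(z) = 10.6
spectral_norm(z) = 8.71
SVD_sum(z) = [[-0.86, -0.39, -0.5], [-6.21, -2.77, -3.59], [-3.2, -1.43, -1.85]] + [[1.46, -0.81, -1.90],[0.23, -0.13, -0.30],[-0.84, 0.47, 1.09]] + [[-0.03, 0.25, -0.13], [0.03, -0.22, 0.12], [-0.05, 0.37, -0.2]]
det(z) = 14.54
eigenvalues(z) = [-6.02, 3.25, -0.74]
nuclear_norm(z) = 12.23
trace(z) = -3.51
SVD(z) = [[0.12, -0.86, 0.50], [0.88, -0.14, -0.45], [0.45, 0.49, 0.74]] @ diag([8.71494608897774, 2.945227204889358, 0.566437443846375]) @ [[-0.81, -0.36, -0.47],  [-0.58, 0.32, 0.75],  [-0.12, 0.88, -0.47]]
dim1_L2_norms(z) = [2.76, 7.7, 4.24]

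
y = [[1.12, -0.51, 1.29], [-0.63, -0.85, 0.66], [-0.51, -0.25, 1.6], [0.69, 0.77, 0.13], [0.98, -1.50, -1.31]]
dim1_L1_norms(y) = [2.92, 2.14, 2.36, 1.59, 3.79]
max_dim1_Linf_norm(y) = 1.6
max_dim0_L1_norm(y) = 4.99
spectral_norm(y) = 2.62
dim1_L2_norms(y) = [1.78, 1.25, 1.7, 1.04, 2.22]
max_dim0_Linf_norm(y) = 1.6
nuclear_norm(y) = 6.28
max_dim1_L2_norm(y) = 2.22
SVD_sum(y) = [[-0.23, 0.17, 0.66], [-0.19, 0.14, 0.56], [-0.5, 0.36, 1.45], [-0.02, 0.02, 0.07], [0.58, -0.43, -1.71]] + [[0.60, -1.13, 0.49], [0.29, -0.54, 0.23], [0.24, -0.46, 0.20], [-0.13, 0.24, -0.10], [0.53, -0.99, 0.43]] + [[0.74,0.46,0.14],  [-0.73,-0.45,-0.14],  [-0.26,-0.16,-0.05],  [0.84,0.52,0.16],  [-0.13,-0.08,-0.02]]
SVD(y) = [[-0.27, -0.67, -0.54], [-0.23, -0.32, 0.53], [-0.6, -0.27, 0.19], [-0.03, 0.14, -0.61], [0.71, -0.59, 0.10]] @ diag([2.6151358330154335, 2.0361776277712598, 1.6259290399775979]) @ [[0.31, -0.23, -0.92], [-0.44, 0.83, -0.36], [-0.84, -0.52, -0.16]]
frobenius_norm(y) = 3.69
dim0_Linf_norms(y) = [1.12, 1.5, 1.6]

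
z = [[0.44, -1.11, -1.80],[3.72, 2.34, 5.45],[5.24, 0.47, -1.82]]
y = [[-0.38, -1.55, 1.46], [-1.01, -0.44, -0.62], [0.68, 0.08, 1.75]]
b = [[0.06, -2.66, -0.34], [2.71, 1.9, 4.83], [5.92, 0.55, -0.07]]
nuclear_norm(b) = 13.93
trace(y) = 0.93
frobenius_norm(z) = 9.20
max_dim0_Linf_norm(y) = 1.75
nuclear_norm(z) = 13.41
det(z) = -23.29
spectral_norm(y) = 2.56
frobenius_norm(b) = 8.77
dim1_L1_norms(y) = [3.39, 2.07, 2.51]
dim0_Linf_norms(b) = [5.92, 2.66, 4.83]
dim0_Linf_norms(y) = [1.01, 1.55, 1.75]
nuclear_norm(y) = 4.66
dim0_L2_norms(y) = [1.28, 1.61, 2.36]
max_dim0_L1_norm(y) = 3.83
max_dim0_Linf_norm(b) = 5.92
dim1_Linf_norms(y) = [1.55, 1.01, 1.75]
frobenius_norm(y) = 3.13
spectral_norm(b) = 7.23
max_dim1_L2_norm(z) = 7.0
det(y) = -1.49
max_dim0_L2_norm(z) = 6.44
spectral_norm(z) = 7.43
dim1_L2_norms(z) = [2.16, 7.0, 5.57]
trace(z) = 0.96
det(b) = -73.41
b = z + y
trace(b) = 1.89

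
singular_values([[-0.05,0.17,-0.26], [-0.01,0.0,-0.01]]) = [0.31, 0.01]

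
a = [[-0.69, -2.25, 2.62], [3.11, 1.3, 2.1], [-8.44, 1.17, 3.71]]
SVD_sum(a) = [[-1.38, 0.08, 0.55], [1.90, -0.11, -0.75], [-8.6, 0.49, 3.41]] + [[0.85, -0.17, 2.18], [1.09, -0.22, 2.77], [0.1, -0.02, 0.26]] + [[-0.16, -2.16, -0.11], [0.12, 1.63, 0.08], [0.05, 0.71, 0.03]]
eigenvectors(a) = [[(-0.24+0.47j), (-0.24-0.47j), 0.08+0.00j], [(0.36+0.35j), (0.36-0.35j), 0.68+0.00j], [-0.69+0.00j, (-0.69-0j), 0.73+0.00j]]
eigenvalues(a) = [(0.22+5.13j), (0.22-5.13j), (3.89+0j)]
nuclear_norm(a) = 16.21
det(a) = 102.49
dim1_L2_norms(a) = [3.52, 3.97, 9.29]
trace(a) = 4.32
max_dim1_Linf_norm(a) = 8.44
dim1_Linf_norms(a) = [2.62, 3.11, 8.44]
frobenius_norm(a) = 10.70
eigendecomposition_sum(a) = [[-0.25+2.71j, -1.25-0.12j, 1.21-0.18j], [2.39+1.01j, (-0.47+1.11j), 0.18-1.15j], [(-3.33+1.32j), (-0.6-1.55j), 0.93+1.31j]] + [[(-0.25-2.71j),(-1.25+0.12j),(1.21+0.18j)],[2.39-1.01j,(-0.47-1.11j),0.18+1.15j],[-3.33-1.32j,-0.60+1.55j,0.93-1.31j]] + [[-0.19+0.00j,0.26-0.00j,0.20-0.00j], [(-1.68+0j),(2.24-0j),(1.74-0j)], [(-1.78+0j),2.38-0.00j,(1.84-0j)]]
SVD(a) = [[-0.15, -0.62, -0.77], [0.21, -0.78, 0.58], [-0.96, -0.07, 0.25]] @ diag([9.601018647511122, 3.8089443427283256, 2.8025138579749327]) @ [[0.93, -0.05, -0.37], [-0.36, 0.07, -0.93], [0.08, 1.00, 0.05]]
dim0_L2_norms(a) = [9.02, 2.85, 5.0]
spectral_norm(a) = 9.60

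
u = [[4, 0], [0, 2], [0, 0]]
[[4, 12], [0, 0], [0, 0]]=u @ [[1, 3], [0, 0]]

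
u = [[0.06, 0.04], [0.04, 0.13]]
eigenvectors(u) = [[-0.91, -0.41],[0.41, -0.91]]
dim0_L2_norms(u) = [0.07, 0.14]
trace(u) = 0.19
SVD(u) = [[0.41, 0.91], [0.91, -0.41]] @ diag([0.14815072906367324, 0.04184927093632675]) @ [[0.41,0.91], [0.91,-0.41]]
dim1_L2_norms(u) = [0.07, 0.14]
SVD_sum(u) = [[0.03, 0.06], [0.06, 0.12]] + [[0.03, -0.02], [-0.02, 0.01]]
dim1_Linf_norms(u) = [0.06, 0.13]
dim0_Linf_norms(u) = [0.06, 0.13]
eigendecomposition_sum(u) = [[0.03, -0.02], [-0.02, 0.01]] + [[0.03, 0.06], [0.06, 0.12]]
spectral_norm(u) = 0.15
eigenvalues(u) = [0.04, 0.15]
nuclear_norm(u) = 0.19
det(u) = 0.01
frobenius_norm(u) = 0.15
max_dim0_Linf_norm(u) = 0.13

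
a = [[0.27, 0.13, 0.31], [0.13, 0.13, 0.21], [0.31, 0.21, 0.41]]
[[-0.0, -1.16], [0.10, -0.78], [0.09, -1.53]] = a @ [[-0.51,-1.57], [1.77,-1.79], [-0.30,-1.62]]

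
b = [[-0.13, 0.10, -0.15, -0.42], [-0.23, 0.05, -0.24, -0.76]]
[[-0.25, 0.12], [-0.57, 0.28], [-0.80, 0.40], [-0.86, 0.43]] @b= [[0.00, -0.02, 0.01, 0.01], [0.01, -0.04, 0.02, 0.03], [0.01, -0.06, 0.02, 0.03], [0.01, -0.06, 0.03, 0.03]]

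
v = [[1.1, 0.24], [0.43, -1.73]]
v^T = [[1.1, 0.43],  [0.24, -1.73]]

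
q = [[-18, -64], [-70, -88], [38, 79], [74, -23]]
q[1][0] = -70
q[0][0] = -18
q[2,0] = 38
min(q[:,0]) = -70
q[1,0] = -70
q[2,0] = 38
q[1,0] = -70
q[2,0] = 38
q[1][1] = -88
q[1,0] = -70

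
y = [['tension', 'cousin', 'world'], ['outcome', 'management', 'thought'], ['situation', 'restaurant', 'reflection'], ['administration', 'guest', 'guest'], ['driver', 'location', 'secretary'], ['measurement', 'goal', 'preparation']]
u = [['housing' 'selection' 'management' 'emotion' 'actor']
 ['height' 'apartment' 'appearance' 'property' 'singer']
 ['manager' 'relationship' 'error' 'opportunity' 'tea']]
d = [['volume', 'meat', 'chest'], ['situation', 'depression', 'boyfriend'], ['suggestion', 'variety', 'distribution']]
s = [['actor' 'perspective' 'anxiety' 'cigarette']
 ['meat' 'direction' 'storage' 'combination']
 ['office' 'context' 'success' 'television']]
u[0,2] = 'management'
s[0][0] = 'actor'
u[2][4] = 'tea'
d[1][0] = 'situation'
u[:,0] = ['housing', 'height', 'manager']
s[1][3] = 'combination'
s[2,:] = ['office', 'context', 'success', 'television']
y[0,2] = 'world'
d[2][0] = 'suggestion'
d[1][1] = 'depression'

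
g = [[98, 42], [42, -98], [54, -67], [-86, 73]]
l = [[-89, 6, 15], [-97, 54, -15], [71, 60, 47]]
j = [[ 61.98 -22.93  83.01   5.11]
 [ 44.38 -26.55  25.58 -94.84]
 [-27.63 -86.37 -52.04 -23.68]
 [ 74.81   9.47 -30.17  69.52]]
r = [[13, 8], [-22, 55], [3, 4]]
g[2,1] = -67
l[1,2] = -15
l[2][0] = 71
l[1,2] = -15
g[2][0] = 54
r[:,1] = [8, 55, 4]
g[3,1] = 73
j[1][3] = -94.84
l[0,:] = [-89, 6, 15]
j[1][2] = 25.58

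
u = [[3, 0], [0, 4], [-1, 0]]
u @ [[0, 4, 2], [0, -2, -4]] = [[0, 12, 6], [0, -8, -16], [0, -4, -2]]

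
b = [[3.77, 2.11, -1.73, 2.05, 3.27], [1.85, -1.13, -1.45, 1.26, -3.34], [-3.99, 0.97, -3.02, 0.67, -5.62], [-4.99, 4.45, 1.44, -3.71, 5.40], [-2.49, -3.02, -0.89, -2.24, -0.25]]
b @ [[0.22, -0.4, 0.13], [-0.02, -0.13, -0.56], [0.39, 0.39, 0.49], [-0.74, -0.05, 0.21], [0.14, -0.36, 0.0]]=[[-0.95, -3.74, -1.11], [-1.54, -0.02, 0.43], [-3.36, 2.28, -2.40], [2.88, 0.22, -3.21], [0.79, 1.24, 0.46]]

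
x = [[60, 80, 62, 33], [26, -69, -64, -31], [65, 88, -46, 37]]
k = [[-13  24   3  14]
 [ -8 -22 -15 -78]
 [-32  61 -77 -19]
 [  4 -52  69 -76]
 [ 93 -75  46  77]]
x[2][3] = 37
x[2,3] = 37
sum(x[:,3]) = 39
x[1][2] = -64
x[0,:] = [60, 80, 62, 33]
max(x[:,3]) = 37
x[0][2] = 62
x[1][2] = -64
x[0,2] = 62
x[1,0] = 26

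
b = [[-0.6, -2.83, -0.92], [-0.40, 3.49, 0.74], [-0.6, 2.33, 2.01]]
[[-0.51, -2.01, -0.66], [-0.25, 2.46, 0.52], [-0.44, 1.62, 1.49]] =b @[[0.77, 0.02, -0.01], [0.02, 0.71, -0.01], [-0.01, -0.01, 0.75]]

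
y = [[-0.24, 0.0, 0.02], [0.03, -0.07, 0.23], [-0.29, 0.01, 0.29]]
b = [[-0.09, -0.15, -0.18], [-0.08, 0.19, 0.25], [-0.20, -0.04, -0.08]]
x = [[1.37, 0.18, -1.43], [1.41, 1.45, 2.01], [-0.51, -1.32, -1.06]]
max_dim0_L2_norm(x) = 2.68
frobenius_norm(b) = 0.46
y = b @ x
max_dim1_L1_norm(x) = 4.87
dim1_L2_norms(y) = [0.24, 0.24, 0.41]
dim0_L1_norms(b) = [0.37, 0.38, 0.51]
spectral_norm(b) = 0.40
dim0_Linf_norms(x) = [1.41, 1.45, 2.01]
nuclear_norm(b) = 0.65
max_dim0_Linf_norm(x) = 2.01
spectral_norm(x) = 3.33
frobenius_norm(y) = 0.53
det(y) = 0.01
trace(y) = -0.02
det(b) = 0.00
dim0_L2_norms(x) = [2.03, 1.97, 2.68]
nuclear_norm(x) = 5.79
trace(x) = 1.76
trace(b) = 0.02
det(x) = 3.22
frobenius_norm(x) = 3.90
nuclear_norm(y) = 0.76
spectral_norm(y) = 0.47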